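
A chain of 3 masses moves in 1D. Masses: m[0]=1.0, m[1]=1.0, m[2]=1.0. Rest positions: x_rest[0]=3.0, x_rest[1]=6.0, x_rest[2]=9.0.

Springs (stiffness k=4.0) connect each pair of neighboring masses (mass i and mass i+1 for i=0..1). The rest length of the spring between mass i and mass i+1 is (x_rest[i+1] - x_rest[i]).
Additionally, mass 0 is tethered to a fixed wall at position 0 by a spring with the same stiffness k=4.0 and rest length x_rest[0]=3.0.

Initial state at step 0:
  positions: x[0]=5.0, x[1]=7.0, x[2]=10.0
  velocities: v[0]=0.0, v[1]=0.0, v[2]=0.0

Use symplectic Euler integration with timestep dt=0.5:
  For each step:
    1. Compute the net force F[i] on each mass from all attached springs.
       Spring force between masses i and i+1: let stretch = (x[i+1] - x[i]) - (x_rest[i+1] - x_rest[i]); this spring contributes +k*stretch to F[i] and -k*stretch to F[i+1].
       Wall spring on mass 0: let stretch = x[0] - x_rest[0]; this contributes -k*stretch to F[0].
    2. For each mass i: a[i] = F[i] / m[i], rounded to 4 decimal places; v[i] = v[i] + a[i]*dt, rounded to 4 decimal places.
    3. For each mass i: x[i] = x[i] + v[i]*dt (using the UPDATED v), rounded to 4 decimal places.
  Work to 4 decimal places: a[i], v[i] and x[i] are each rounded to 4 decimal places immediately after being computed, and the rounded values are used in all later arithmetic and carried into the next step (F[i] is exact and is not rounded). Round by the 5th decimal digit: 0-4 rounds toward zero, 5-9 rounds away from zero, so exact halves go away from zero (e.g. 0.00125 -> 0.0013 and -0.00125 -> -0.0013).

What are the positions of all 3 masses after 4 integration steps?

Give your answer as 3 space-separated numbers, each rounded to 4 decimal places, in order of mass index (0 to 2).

Step 0: x=[5.0000 7.0000 10.0000] v=[0.0000 0.0000 0.0000]
Step 1: x=[2.0000 8.0000 10.0000] v=[-6.0000 2.0000 0.0000]
Step 2: x=[3.0000 5.0000 11.0000] v=[2.0000 -6.0000 2.0000]
Step 3: x=[3.0000 6.0000 9.0000] v=[0.0000 2.0000 -4.0000]
Step 4: x=[3.0000 7.0000 7.0000] v=[0.0000 2.0000 -4.0000]

Answer: 3.0000 7.0000 7.0000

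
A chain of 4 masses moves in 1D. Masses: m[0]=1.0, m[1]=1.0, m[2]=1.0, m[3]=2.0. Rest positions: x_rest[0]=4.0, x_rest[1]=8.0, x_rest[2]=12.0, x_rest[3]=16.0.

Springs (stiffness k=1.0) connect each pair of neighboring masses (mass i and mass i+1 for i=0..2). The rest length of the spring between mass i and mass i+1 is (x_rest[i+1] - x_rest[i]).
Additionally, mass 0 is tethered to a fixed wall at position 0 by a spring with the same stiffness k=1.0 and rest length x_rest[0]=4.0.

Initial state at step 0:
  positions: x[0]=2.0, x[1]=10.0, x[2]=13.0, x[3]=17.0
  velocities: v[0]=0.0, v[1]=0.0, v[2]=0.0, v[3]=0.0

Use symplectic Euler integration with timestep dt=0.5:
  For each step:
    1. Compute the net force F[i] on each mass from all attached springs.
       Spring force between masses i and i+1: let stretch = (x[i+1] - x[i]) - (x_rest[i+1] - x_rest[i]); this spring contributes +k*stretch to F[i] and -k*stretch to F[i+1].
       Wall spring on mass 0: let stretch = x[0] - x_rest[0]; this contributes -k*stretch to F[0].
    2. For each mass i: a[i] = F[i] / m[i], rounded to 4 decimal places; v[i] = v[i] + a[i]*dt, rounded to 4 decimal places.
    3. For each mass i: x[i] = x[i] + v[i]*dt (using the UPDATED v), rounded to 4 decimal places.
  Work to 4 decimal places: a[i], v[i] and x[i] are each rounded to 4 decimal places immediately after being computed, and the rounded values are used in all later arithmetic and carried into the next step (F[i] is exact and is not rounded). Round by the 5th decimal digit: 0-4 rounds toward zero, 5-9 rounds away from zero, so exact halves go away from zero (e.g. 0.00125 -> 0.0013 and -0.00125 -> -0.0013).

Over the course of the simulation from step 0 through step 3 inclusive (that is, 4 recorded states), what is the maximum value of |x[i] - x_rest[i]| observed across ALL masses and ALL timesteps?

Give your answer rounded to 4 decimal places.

Answer: 2.4844

Derivation:
Step 0: x=[2.0000 10.0000 13.0000 17.0000] v=[0.0000 0.0000 0.0000 0.0000]
Step 1: x=[3.5000 8.7500 13.2500 17.0000] v=[3.0000 -2.5000 0.5000 0.0000]
Step 2: x=[5.4375 7.3125 13.3125 17.0313] v=[3.8750 -2.8750 0.1250 0.0625]
Step 3: x=[6.4844 6.9063 12.8047 17.0977] v=[2.0938 -0.8125 -1.0156 0.1328]
Max displacement = 2.4844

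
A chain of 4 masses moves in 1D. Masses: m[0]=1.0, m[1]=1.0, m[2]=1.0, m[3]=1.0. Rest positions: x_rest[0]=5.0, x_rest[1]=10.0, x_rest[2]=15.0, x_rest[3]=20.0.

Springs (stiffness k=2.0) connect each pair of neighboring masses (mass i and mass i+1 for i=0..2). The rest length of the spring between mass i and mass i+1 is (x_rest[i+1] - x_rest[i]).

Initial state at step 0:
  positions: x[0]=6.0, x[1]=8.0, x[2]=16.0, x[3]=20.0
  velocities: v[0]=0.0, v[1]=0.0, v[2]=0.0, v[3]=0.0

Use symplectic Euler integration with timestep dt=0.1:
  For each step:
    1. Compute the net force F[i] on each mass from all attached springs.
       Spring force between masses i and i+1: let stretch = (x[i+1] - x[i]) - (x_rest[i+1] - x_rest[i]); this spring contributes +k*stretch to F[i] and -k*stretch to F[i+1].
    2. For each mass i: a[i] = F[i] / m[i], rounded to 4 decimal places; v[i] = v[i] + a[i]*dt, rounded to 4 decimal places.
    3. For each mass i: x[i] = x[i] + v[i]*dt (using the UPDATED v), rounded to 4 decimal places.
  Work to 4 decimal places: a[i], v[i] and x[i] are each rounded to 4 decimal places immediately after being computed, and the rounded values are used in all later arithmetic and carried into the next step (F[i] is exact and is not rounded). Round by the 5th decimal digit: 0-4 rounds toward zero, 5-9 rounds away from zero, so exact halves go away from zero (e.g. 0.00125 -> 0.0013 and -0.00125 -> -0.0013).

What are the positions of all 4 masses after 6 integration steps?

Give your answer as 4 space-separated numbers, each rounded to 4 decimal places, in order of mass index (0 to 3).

Step 0: x=[6.0000 8.0000 16.0000 20.0000] v=[0.0000 0.0000 0.0000 0.0000]
Step 1: x=[5.9400 8.1200 15.9200 20.0200] v=[-0.6000 1.2000 -0.8000 0.2000]
Step 2: x=[5.8236 8.3524 15.7660 20.0580] v=[-1.1640 2.3240 -1.5400 0.3800]
Step 3: x=[5.6578 8.6825 15.5496 20.1102] v=[-1.6582 3.3010 -2.1643 0.5216]
Step 4: x=[5.4525 9.0895 15.2870 20.1712] v=[-2.0533 4.0695 -2.6256 0.6095]
Step 5: x=[5.2199 9.5477 14.9982 20.2345] v=[-2.3259 4.5816 -2.8883 0.6327]
Step 6: x=[4.9739 10.0283 14.7051 20.2930] v=[-2.4603 4.8061 -2.9311 0.5854]

Answer: 4.9739 10.0283 14.7051 20.2930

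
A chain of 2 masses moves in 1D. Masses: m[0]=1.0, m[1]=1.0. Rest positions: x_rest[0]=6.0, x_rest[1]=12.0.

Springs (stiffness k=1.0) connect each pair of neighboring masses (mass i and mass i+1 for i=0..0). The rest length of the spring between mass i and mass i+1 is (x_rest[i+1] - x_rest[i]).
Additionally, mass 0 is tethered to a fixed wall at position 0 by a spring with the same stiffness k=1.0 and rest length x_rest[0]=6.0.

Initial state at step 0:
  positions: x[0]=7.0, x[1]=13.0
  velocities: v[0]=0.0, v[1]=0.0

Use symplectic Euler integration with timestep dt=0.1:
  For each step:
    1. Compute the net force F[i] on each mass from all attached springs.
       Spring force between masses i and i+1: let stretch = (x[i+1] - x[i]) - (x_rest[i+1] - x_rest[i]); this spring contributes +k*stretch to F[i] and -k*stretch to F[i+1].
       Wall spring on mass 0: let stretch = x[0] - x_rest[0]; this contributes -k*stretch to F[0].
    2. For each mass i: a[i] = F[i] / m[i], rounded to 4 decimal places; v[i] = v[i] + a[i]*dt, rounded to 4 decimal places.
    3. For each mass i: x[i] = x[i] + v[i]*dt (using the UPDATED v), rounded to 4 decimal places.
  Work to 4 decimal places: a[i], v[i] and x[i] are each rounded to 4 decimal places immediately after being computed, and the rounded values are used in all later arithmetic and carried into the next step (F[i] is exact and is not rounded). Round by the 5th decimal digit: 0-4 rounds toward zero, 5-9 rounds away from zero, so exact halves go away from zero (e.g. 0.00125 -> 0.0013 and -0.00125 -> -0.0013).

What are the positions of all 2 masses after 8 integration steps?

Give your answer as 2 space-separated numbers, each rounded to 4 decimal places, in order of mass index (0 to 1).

Step 0: x=[7.0000 13.0000] v=[0.0000 0.0000]
Step 1: x=[6.9900 13.0000] v=[-0.1000 0.0000]
Step 2: x=[6.9702 12.9999] v=[-0.1980 -0.0010]
Step 3: x=[6.9410 12.9995] v=[-0.2921 -0.0040]
Step 4: x=[6.9030 12.9985] v=[-0.3804 -0.0099]
Step 5: x=[6.8569 12.9966] v=[-0.4612 -0.0195]
Step 6: x=[6.8036 12.9933] v=[-0.5329 -0.0335]
Step 7: x=[6.7442 12.9881] v=[-0.5943 -0.0525]
Step 8: x=[6.6798 12.9804] v=[-0.6443 -0.0769]

Answer: 6.6798 12.9804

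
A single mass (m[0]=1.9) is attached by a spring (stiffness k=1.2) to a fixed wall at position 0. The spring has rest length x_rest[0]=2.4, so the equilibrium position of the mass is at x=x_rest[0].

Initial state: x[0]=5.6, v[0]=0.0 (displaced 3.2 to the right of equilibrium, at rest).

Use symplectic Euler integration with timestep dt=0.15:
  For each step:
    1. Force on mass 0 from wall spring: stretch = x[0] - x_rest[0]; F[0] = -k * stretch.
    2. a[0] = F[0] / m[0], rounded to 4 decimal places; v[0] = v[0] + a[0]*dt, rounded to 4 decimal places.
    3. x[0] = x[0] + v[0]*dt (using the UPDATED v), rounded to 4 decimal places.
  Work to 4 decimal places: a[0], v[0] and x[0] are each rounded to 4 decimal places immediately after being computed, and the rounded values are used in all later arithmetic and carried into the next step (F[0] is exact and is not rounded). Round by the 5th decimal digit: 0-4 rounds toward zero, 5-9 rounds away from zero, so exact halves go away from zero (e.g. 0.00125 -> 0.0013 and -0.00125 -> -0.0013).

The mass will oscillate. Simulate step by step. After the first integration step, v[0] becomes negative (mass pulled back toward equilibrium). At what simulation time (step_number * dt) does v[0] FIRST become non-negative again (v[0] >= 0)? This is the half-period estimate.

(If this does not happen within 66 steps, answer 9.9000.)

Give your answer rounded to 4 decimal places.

Answer: 4.0500

Derivation:
Step 0: x=[5.6000] v=[0.0000]
Step 1: x=[5.5545] v=[-0.3032]
Step 2: x=[5.4642] v=[-0.6020]
Step 3: x=[5.3304] v=[-0.8923]
Step 4: x=[5.1549] v=[-1.1699]
Step 5: x=[4.9403] v=[-1.4309]
Step 6: x=[4.6896] v=[-1.6716]
Step 7: x=[4.4063] v=[-1.8885]
Step 8: x=[4.0945] v=[-2.0786]
Step 9: x=[3.7586] v=[-2.2391]
Step 10: x=[3.4034] v=[-2.3678]
Step 11: x=[3.0340] v=[-2.4629]
Step 12: x=[2.6556] v=[-2.5230]
Step 13: x=[2.2735] v=[-2.5472]
Step 14: x=[1.8932] v=[-2.5352]
Step 15: x=[1.5201] v=[-2.4872]
Step 16: x=[1.1595] v=[-2.4038]
Step 17: x=[0.8166] v=[-2.2863]
Step 18: x=[0.4962] v=[-2.1363]
Step 19: x=[0.2028] v=[-1.9559]
Step 20: x=[-0.0594] v=[-1.7477]
Step 21: x=[-0.2866] v=[-1.5147]
Step 22: x=[-0.4756] v=[-1.2602]
Step 23: x=[-0.6238] v=[-0.9878]
Step 24: x=[-0.7290] v=[-0.7013]
Step 25: x=[-0.7897] v=[-0.4049]
Step 26: x=[-0.8051] v=[-0.1027]
Step 27: x=[-0.7750] v=[0.2009]
First v>=0 after going negative at step 27, time=4.0500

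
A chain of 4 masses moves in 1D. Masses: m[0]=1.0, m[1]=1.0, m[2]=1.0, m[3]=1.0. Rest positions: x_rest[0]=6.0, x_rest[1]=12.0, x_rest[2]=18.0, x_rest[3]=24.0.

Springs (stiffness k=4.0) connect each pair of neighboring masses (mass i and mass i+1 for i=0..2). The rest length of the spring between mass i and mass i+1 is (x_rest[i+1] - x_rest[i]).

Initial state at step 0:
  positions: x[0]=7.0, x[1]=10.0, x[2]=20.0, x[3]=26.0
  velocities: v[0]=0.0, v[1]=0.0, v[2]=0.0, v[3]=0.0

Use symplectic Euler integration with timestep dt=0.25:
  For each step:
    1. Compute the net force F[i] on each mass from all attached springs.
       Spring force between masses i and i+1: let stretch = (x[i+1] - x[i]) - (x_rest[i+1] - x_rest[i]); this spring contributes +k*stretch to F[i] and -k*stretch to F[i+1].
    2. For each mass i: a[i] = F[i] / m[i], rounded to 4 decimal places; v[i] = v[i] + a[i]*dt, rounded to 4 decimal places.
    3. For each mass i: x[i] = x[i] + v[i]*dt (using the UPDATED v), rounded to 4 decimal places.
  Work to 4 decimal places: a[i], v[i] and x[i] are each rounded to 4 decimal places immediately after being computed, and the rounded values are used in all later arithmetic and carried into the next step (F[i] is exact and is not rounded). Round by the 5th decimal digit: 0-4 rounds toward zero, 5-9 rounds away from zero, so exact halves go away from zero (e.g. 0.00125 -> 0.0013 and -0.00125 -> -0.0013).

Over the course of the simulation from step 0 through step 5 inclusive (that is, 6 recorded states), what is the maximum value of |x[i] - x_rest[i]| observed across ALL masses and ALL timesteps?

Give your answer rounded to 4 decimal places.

Answer: 2.9844

Derivation:
Step 0: x=[7.0000 10.0000 20.0000 26.0000] v=[0.0000 0.0000 0.0000 0.0000]
Step 1: x=[6.2500 11.7500 19.0000 26.0000] v=[-3.0000 7.0000 -4.0000 0.0000]
Step 2: x=[5.3750 13.9375 17.9375 25.7500] v=[-3.5000 8.7500 -4.2500 -1.0000]
Step 3: x=[5.1406 14.9844 17.8281 25.0469] v=[-0.9375 4.1875 -0.4375 -2.8125]
Step 4: x=[5.8672 14.2813 18.8125 24.0391] v=[2.9063 -2.8126 3.9376 -4.0313]
Step 5: x=[7.1973 12.6074 19.9708 23.2246] v=[5.3204 -6.6955 4.6330 -3.2579]
Max displacement = 2.9844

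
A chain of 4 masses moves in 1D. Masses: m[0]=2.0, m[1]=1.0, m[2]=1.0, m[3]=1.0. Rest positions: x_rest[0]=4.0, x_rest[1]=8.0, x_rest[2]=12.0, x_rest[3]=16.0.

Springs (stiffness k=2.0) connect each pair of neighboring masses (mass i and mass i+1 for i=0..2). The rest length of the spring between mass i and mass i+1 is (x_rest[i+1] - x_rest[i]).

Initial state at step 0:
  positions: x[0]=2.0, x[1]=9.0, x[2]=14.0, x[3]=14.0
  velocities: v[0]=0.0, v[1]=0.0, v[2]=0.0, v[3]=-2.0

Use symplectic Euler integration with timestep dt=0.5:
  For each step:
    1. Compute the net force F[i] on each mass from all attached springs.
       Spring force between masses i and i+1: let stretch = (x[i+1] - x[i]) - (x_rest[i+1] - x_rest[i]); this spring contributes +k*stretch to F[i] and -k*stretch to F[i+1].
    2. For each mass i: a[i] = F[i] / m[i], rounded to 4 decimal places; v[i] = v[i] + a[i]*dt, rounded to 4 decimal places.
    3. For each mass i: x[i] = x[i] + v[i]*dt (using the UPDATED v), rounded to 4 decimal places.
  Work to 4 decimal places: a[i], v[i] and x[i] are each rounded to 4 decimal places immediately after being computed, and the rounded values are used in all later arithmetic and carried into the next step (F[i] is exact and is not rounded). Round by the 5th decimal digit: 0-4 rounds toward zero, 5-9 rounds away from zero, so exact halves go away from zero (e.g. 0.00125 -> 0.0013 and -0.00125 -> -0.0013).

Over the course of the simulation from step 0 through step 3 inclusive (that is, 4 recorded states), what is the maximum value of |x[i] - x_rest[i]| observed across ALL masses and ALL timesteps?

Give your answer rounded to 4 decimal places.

Step 0: x=[2.0000 9.0000 14.0000 14.0000] v=[0.0000 0.0000 0.0000 -2.0000]
Step 1: x=[2.7500 8.0000 11.5000 15.0000] v=[1.5000 -2.0000 -5.0000 2.0000]
Step 2: x=[3.8125 6.1250 9.0000 16.2500] v=[2.1250 -3.7500 -5.0000 2.5000]
Step 3: x=[4.4532 4.5313 8.6875 15.8750] v=[1.2813 -3.1875 -0.6250 -0.7500]
Max displacement = 3.4687

Answer: 3.4687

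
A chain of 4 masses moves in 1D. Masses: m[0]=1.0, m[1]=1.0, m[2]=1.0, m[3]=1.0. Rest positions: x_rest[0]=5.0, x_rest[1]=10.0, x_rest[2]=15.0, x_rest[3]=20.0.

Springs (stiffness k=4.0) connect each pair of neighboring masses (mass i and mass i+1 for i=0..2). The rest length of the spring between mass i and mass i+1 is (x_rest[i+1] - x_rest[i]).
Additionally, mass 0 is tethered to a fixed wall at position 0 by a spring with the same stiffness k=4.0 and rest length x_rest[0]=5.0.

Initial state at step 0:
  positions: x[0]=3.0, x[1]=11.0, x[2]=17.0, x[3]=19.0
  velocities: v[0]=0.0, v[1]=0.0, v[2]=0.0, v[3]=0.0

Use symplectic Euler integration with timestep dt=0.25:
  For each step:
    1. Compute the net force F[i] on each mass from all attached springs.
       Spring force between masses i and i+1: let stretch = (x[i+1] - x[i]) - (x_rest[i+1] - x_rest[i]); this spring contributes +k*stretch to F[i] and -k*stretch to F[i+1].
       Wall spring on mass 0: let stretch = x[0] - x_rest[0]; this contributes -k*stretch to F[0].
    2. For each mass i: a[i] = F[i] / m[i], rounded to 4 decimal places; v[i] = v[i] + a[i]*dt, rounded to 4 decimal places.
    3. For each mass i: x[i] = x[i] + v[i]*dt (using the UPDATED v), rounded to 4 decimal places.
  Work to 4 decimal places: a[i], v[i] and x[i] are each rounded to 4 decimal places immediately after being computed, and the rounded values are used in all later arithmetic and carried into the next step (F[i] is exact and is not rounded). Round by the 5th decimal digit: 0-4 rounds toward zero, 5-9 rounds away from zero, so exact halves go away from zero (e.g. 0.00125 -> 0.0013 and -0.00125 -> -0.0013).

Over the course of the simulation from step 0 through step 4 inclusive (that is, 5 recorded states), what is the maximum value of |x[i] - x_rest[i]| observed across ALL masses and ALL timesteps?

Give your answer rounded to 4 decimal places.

Step 0: x=[3.0000 11.0000 17.0000 19.0000] v=[0.0000 0.0000 0.0000 0.0000]
Step 1: x=[4.2500 10.5000 16.0000 19.7500] v=[5.0000 -2.0000 -4.0000 3.0000]
Step 2: x=[6.0000 9.8125 14.5625 20.8125] v=[7.0000 -2.7500 -5.7500 4.2500]
Step 3: x=[7.2031 9.3594 13.5000 21.5625] v=[4.8125 -1.8125 -4.2500 3.0000]
Step 4: x=[7.1445 9.4024 13.4180 21.5469] v=[-0.2343 0.1718 -0.3281 -0.0625]
Max displacement = 2.2031

Answer: 2.2031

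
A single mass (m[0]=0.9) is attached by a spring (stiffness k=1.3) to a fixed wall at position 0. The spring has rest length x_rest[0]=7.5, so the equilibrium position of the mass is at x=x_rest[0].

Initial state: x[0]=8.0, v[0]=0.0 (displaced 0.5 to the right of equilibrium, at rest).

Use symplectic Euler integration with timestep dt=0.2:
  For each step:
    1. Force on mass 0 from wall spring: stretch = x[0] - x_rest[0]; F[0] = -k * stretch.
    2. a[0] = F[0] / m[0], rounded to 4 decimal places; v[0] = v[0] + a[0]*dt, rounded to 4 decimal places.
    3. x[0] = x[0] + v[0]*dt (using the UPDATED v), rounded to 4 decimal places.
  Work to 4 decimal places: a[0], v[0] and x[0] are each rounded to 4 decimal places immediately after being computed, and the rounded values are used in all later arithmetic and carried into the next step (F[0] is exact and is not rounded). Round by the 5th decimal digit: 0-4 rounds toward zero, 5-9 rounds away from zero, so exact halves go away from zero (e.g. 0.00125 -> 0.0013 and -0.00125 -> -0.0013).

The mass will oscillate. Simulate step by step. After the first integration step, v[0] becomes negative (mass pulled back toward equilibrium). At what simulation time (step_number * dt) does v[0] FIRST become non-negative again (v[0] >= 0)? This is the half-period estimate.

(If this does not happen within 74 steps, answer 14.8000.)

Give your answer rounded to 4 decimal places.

Step 0: x=[8.0000] v=[0.0000]
Step 1: x=[7.9711] v=[-0.1444]
Step 2: x=[7.9150] v=[-0.2805]
Step 3: x=[7.8349] v=[-0.4004]
Step 4: x=[7.7355] v=[-0.4971]
Step 5: x=[7.6225] v=[-0.5651]
Step 6: x=[7.5024] v=[-0.6005]
Step 7: x=[7.3822] v=[-0.6012]
Step 8: x=[7.2688] v=[-0.5672]
Step 9: x=[7.1687] v=[-0.5004]
Step 10: x=[7.0878] v=[-0.4047]
Step 11: x=[7.0307] v=[-0.2856]
Step 12: x=[7.0007] v=[-0.1500]
Step 13: x=[6.9995] v=[-0.0058]
Step 14: x=[7.0273] v=[0.1388]
First v>=0 after going negative at step 14, time=2.8000

Answer: 2.8000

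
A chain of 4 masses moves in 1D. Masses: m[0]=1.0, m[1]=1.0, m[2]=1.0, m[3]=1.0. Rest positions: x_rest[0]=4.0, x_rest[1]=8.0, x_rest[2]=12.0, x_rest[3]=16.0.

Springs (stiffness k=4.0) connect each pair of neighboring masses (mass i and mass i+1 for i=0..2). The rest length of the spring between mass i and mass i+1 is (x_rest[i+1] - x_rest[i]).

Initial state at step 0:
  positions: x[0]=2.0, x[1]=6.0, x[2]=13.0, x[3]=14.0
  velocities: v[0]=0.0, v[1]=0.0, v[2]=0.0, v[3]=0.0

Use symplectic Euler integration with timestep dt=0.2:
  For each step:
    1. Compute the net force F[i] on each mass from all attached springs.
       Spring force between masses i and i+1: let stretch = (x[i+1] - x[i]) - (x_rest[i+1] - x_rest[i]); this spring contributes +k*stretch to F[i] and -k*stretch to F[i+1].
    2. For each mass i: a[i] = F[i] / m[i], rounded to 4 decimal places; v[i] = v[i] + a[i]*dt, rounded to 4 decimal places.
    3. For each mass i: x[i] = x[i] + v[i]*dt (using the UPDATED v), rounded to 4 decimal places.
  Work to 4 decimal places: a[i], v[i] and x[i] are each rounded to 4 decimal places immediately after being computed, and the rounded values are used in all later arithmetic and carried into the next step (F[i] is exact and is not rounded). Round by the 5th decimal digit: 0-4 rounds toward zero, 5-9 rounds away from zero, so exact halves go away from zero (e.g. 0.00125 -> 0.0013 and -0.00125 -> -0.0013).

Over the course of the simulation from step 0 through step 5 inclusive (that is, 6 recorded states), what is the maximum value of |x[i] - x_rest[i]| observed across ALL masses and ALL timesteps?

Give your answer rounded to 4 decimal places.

Step 0: x=[2.0000 6.0000 13.0000 14.0000] v=[0.0000 0.0000 0.0000 0.0000]
Step 1: x=[2.0000 6.4800 12.0400 14.4800] v=[0.0000 2.4000 -4.8000 2.4000]
Step 2: x=[2.0768 7.1328 10.5808 15.2096] v=[0.3840 3.2640 -7.2960 3.6480]
Step 3: x=[2.3226 7.5283 9.3105 15.8386] v=[1.2288 1.9776 -6.3514 3.1450]
Step 4: x=[2.7613 7.3761 8.7996 16.0631] v=[2.1934 -0.7612 -2.5547 1.1225]
Step 5: x=[3.2983 6.7133 9.2231 15.7654] v=[2.6852 -3.3142 2.1173 -1.4883]
Max displacement = 3.2004

Answer: 3.2004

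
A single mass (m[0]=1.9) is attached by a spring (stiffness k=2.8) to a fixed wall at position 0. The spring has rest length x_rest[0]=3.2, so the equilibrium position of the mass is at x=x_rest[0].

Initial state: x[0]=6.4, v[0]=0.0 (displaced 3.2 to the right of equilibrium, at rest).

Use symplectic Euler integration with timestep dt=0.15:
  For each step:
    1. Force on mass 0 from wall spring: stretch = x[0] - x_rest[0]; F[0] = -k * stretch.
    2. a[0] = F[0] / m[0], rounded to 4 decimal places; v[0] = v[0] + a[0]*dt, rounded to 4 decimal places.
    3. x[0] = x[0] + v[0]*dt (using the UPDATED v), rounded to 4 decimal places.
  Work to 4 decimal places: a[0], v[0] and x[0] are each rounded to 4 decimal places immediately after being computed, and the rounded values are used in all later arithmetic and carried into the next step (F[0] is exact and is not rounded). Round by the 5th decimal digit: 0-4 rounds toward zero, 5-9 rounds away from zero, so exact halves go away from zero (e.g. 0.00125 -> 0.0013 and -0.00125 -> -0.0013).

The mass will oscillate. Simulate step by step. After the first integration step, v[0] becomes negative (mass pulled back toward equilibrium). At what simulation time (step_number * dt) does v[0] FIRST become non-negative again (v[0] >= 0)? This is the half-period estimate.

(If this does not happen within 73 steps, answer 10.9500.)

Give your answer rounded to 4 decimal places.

Step 0: x=[6.4000] v=[0.0000]
Step 1: x=[6.2939] v=[-0.7074]
Step 2: x=[6.0852] v=[-1.3913]
Step 3: x=[5.7808] v=[-2.0291]
Step 4: x=[5.3909] v=[-2.5996]
Step 5: x=[4.9283] v=[-3.0839]
Step 6: x=[4.4084] v=[-3.4660]
Step 7: x=[3.8484] v=[-3.7331]
Step 8: x=[3.2669] v=[-3.8764]
Step 9: x=[2.6832] v=[-3.8912]
Step 10: x=[2.1167] v=[-3.7770]
Step 11: x=[1.5861] v=[-3.5375]
Step 12: x=[1.1090] v=[-3.1807]
Step 13: x=[0.7012] v=[-2.7185]
Step 14: x=[0.3763] v=[-2.1661]
Step 15: x=[0.1450] v=[-1.5419]
Step 16: x=[0.0150] v=[-0.8666]
Step 17: x=[-0.0094] v=[-0.1625]
Step 18: x=[0.0726] v=[0.5469]
First v>=0 after going negative at step 18, time=2.7000

Answer: 2.7000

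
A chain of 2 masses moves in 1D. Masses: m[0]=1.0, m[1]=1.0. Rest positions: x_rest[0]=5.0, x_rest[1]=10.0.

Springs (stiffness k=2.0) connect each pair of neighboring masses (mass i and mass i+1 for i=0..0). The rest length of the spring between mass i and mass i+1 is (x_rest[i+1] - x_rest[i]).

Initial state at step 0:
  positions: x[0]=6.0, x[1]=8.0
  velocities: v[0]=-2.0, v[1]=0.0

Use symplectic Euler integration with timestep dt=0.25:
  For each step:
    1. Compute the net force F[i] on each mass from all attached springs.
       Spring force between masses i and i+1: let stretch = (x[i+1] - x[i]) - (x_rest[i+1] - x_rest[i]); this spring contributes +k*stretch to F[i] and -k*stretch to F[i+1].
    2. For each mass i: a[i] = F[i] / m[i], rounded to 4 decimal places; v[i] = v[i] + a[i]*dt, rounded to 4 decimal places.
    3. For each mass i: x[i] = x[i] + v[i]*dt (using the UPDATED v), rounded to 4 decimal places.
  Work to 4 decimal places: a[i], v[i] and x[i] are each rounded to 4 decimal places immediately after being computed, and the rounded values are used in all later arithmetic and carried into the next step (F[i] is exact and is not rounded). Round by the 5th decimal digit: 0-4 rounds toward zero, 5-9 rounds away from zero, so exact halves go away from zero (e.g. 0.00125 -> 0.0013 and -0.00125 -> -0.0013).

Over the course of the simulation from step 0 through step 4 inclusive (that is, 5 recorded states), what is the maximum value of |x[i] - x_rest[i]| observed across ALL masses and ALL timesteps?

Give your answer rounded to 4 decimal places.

Answer: 2.9668

Derivation:
Step 0: x=[6.0000 8.0000] v=[-2.0000 0.0000]
Step 1: x=[5.1250 8.3750] v=[-3.5000 1.5000]
Step 2: x=[4.0313 8.9688] v=[-4.3750 2.3750]
Step 3: x=[2.9297 9.5704] v=[-4.4063 2.4063]
Step 4: x=[2.0332 9.9669] v=[-3.5860 1.5860]
Max displacement = 2.9668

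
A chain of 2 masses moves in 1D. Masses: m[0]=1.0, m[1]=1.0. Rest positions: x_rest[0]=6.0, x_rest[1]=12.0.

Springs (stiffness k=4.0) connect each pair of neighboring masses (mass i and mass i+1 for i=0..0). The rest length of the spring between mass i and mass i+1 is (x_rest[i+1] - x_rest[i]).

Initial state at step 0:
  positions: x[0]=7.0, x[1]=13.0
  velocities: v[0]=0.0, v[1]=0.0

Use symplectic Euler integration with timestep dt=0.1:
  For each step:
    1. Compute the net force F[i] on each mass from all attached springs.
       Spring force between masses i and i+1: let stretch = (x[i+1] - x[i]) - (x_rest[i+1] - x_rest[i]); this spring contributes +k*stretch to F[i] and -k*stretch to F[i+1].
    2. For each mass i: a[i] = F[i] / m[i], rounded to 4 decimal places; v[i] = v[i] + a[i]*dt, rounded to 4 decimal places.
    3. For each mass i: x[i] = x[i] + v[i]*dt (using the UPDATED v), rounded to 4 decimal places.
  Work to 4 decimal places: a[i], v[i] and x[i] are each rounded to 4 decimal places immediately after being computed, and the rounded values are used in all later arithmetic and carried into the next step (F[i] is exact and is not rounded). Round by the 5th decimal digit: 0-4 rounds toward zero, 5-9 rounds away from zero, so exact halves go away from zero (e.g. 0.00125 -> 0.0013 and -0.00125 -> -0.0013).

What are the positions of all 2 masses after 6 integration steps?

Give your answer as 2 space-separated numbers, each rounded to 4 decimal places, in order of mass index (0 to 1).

Answer: 7.0000 13.0000

Derivation:
Step 0: x=[7.0000 13.0000] v=[0.0000 0.0000]
Step 1: x=[7.0000 13.0000] v=[0.0000 0.0000]
Step 2: x=[7.0000 13.0000] v=[0.0000 0.0000]
Step 3: x=[7.0000 13.0000] v=[0.0000 0.0000]
Step 4: x=[7.0000 13.0000] v=[0.0000 0.0000]
Step 5: x=[7.0000 13.0000] v=[0.0000 0.0000]
Step 6: x=[7.0000 13.0000] v=[0.0000 0.0000]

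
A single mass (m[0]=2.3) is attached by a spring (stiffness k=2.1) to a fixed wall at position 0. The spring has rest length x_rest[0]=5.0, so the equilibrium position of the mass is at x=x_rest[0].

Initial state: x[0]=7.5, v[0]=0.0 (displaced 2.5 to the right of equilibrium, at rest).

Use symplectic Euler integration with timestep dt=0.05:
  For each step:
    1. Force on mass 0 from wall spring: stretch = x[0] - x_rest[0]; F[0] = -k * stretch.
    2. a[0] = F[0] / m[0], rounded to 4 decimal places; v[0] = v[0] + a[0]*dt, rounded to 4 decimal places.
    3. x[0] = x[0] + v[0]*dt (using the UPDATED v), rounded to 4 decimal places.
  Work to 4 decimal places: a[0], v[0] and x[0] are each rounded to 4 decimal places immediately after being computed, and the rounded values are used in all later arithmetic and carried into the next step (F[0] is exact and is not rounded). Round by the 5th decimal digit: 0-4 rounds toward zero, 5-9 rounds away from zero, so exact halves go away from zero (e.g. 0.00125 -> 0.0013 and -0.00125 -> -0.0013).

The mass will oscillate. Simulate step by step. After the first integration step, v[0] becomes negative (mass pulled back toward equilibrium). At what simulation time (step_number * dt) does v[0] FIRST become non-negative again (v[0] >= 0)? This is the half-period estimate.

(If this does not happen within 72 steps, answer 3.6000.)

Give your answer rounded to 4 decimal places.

Answer: 3.3000

Derivation:
Step 0: x=[7.5000] v=[0.0000]
Step 1: x=[7.4943] v=[-0.1141]
Step 2: x=[7.4829] v=[-0.2280]
Step 3: x=[7.4658] v=[-0.3414]
Step 4: x=[7.4431] v=[-0.4540]
Step 5: x=[7.4148] v=[-0.5655]
Step 6: x=[7.3810] v=[-0.6757]
Step 7: x=[7.3418] v=[-0.7844]
Step 8: x=[7.2972] v=[-0.8913]
Step 9: x=[7.2474] v=[-0.9962]
Step 10: x=[7.1925] v=[-1.0988]
Step 11: x=[7.1326] v=[-1.1989]
Step 12: x=[7.0678] v=[-1.2963]
Step 13: x=[6.9983] v=[-1.3907]
Step 14: x=[6.9242] v=[-1.4819]
Step 15: x=[6.8457] v=[-1.5697]
Step 16: x=[6.7630] v=[-1.6540]
Step 17: x=[6.6763] v=[-1.7345]
Step 18: x=[6.5858] v=[-1.8110]
Step 19: x=[6.4916] v=[-1.8834]
Step 20: x=[6.3940] v=[-1.9515]
Step 21: x=[6.2932] v=[-2.0151]
Step 22: x=[6.1895] v=[-2.0741]
Step 23: x=[6.0831] v=[-2.1284]
Step 24: x=[5.9742] v=[-2.1778]
Step 25: x=[5.8631] v=[-2.2223]
Step 26: x=[5.7500] v=[-2.2617]
Step 27: x=[5.6352] v=[-2.2959]
Step 28: x=[5.5190] v=[-2.3249]
Step 29: x=[5.4016] v=[-2.3486]
Step 30: x=[5.2833] v=[-2.3669]
Step 31: x=[5.1643] v=[-2.3798]
Step 32: x=[5.0449] v=[-2.3873]
Step 33: x=[4.9254] v=[-2.3894]
Step 34: x=[4.8061] v=[-2.3860]
Step 35: x=[4.6872] v=[-2.3772]
Step 36: x=[4.5691] v=[-2.3629]
Step 37: x=[4.4519] v=[-2.3432]
Step 38: x=[4.3360] v=[-2.3182]
Step 39: x=[4.2216] v=[-2.2879]
Step 40: x=[4.1090] v=[-2.2524]
Step 41: x=[3.9984] v=[-2.2117]
Step 42: x=[3.8901] v=[-2.1660]
Step 43: x=[3.7843] v=[-2.1153]
Step 44: x=[3.6813] v=[-2.0598]
Step 45: x=[3.5813] v=[-1.9996]
Step 46: x=[3.4846] v=[-1.9348]
Step 47: x=[3.3913] v=[-1.8656]
Step 48: x=[3.3017] v=[-1.7922]
Step 49: x=[3.2160] v=[-1.7147]
Step 50: x=[3.1343] v=[-1.6333]
Step 51: x=[3.0569] v=[-1.5481]
Step 52: x=[2.9839] v=[-1.4594]
Step 53: x=[2.9155] v=[-1.3674]
Step 54: x=[2.8519] v=[-1.2722]
Step 55: x=[2.7932] v=[-1.1741]
Step 56: x=[2.7395] v=[-1.0734]
Step 57: x=[2.6910] v=[-0.9702]
Step 58: x=[2.6478] v=[-0.8648]
Step 59: x=[2.6099] v=[-0.7574]
Step 60: x=[2.5775] v=[-0.6483]
Step 61: x=[2.5506] v=[-0.5377]
Step 62: x=[2.5293] v=[-0.4259]
Step 63: x=[2.5136] v=[-0.3131]
Step 64: x=[2.5036] v=[-0.1996]
Step 65: x=[2.4993] v=[-0.0856]
Step 66: x=[2.5007] v=[0.0286]
First v>=0 after going negative at step 66, time=3.3000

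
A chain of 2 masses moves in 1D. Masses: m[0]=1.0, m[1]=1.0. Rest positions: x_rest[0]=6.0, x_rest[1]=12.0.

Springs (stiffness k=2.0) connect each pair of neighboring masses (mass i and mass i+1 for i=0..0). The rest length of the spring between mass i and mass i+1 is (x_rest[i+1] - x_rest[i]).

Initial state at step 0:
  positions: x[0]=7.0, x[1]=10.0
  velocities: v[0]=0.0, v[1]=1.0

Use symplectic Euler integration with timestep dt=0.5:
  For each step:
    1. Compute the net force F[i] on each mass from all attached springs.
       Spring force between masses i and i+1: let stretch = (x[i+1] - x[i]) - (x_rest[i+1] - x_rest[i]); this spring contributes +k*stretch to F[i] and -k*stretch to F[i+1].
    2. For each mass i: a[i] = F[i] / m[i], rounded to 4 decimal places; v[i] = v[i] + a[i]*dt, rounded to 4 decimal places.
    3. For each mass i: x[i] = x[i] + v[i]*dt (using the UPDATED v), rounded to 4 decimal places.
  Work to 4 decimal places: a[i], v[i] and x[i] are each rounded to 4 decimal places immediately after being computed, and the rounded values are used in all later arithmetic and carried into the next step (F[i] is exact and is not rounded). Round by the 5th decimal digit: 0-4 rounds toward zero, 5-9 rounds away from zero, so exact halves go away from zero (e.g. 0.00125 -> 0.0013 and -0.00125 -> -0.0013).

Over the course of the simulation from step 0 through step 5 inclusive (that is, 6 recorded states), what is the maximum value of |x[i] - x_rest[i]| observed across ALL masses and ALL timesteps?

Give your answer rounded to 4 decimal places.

Step 0: x=[7.0000 10.0000] v=[0.0000 1.0000]
Step 1: x=[5.5000 12.0000] v=[-3.0000 4.0000]
Step 2: x=[4.2500 13.7500] v=[-2.5000 3.5000]
Step 3: x=[4.7500 13.7500] v=[1.0000 0.0000]
Step 4: x=[6.7500 12.2500] v=[4.0000 -3.0000]
Step 5: x=[8.5000 11.0000] v=[3.5000 -2.5000]
Max displacement = 2.5000

Answer: 2.5000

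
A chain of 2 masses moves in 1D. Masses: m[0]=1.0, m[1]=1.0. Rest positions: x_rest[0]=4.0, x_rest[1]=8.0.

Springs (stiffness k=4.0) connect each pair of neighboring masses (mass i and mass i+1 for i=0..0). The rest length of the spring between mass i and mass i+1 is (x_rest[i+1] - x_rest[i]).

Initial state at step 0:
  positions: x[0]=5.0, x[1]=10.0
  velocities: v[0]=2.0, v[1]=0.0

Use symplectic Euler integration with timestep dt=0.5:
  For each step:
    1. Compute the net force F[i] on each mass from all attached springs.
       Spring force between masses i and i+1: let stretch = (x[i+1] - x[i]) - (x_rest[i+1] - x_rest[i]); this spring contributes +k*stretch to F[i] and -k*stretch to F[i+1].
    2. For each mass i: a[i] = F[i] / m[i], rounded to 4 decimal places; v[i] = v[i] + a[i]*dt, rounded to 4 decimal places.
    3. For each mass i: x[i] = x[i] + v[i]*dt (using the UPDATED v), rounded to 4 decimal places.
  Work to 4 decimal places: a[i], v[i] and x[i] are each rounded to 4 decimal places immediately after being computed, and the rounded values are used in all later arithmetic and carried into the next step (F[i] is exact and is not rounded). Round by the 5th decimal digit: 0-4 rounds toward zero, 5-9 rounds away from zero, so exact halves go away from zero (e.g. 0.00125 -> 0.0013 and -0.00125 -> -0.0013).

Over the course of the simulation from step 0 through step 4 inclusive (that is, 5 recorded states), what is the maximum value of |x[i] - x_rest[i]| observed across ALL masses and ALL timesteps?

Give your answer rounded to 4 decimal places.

Step 0: x=[5.0000 10.0000] v=[2.0000 0.0000]
Step 1: x=[7.0000 9.0000] v=[4.0000 -2.0000]
Step 2: x=[7.0000 10.0000] v=[0.0000 2.0000]
Step 3: x=[6.0000 12.0000] v=[-2.0000 4.0000]
Step 4: x=[7.0000 12.0000] v=[2.0000 0.0000]
Max displacement = 4.0000

Answer: 4.0000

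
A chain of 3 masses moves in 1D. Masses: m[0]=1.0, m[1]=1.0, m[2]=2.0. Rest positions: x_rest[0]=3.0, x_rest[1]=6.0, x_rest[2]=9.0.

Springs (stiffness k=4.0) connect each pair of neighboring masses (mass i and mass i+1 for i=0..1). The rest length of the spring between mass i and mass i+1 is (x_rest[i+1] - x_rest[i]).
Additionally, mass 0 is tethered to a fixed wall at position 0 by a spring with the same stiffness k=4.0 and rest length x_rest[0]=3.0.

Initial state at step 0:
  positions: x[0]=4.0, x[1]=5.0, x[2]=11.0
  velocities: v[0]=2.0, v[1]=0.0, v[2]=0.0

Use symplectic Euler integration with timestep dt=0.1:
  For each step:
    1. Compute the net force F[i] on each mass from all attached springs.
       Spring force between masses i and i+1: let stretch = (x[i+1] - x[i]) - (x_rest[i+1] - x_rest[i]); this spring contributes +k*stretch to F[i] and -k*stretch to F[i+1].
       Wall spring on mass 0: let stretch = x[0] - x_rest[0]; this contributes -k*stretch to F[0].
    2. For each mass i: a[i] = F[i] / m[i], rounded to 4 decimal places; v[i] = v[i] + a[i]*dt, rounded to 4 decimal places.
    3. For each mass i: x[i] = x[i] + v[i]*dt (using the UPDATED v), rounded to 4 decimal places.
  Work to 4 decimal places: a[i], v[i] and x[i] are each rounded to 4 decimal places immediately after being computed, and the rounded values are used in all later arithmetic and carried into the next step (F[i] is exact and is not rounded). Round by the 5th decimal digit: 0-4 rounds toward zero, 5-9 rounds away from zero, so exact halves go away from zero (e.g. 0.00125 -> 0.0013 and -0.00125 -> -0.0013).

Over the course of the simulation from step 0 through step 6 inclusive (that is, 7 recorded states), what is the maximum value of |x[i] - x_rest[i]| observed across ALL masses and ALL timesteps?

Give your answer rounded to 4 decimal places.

Answer: 2.0082

Derivation:
Step 0: x=[4.0000 5.0000 11.0000] v=[2.0000 0.0000 0.0000]
Step 1: x=[4.0800 5.2000 10.9400] v=[0.8000 2.0000 -0.6000]
Step 2: x=[4.0416 5.5848 10.8252] v=[-0.3840 3.8480 -1.1480]
Step 3: x=[3.9033 6.1175 10.6656] v=[-1.3834 5.3269 -1.5961]
Step 4: x=[3.6974 6.7436 10.4750] v=[-2.0590 6.2605 -1.9057]
Step 5: x=[3.4655 7.3971 10.2698] v=[-2.3195 6.5346 -2.0520]
Step 6: x=[3.2522 8.0082 10.0672] v=[-2.1331 6.1110 -2.0265]
Max displacement = 2.0082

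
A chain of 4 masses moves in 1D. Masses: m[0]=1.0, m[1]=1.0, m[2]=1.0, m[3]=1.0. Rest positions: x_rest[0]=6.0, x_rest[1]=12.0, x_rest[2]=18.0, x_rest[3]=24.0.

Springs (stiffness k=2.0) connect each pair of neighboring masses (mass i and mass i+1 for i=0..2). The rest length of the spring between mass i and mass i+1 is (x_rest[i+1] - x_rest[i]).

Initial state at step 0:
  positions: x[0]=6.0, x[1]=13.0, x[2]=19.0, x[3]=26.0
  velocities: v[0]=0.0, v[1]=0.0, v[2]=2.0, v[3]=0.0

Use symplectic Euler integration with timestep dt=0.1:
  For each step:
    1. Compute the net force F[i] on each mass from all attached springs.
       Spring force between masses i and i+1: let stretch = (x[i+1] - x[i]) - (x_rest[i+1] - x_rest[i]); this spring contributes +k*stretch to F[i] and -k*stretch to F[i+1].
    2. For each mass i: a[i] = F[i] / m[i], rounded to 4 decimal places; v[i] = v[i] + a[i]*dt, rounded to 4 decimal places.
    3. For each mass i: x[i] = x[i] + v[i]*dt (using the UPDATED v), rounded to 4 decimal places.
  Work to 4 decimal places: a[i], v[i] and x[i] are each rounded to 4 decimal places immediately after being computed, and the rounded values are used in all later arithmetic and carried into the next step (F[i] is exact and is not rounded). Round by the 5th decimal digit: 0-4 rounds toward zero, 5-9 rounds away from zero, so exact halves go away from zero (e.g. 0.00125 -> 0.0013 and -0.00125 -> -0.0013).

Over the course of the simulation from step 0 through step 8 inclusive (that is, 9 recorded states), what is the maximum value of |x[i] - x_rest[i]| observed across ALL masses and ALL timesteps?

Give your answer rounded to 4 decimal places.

Step 0: x=[6.0000 13.0000 19.0000 26.0000] v=[0.0000 0.0000 2.0000 0.0000]
Step 1: x=[6.0200 12.9800 19.2200 25.9800] v=[0.2000 -0.2000 2.2000 -0.2000]
Step 2: x=[6.0592 12.9456 19.4504 25.9448] v=[0.3920 -0.3440 2.3040 -0.3520]
Step 3: x=[6.1161 12.9036 19.6806 25.8997] v=[0.5693 -0.4203 2.3019 -0.4509]
Step 4: x=[6.1888 12.8614 19.8996 25.8502] v=[0.7268 -0.4224 2.1903 -0.4947]
Step 5: x=[6.2749 12.8265 20.0969 25.8017] v=[0.8613 -0.3493 1.9728 -0.4848]
Step 6: x=[6.3721 12.8060 20.2629 25.7591] v=[0.9716 -0.2055 1.6597 -0.4258]
Step 7: x=[6.4779 12.8059 20.3897 25.7266] v=[1.0584 -0.0009 1.2676 -0.3250]
Step 8: x=[6.5903 12.8309 20.4715 25.7074] v=[1.1240 0.2503 0.8182 -0.1924]
Max displacement = 2.4715

Answer: 2.4715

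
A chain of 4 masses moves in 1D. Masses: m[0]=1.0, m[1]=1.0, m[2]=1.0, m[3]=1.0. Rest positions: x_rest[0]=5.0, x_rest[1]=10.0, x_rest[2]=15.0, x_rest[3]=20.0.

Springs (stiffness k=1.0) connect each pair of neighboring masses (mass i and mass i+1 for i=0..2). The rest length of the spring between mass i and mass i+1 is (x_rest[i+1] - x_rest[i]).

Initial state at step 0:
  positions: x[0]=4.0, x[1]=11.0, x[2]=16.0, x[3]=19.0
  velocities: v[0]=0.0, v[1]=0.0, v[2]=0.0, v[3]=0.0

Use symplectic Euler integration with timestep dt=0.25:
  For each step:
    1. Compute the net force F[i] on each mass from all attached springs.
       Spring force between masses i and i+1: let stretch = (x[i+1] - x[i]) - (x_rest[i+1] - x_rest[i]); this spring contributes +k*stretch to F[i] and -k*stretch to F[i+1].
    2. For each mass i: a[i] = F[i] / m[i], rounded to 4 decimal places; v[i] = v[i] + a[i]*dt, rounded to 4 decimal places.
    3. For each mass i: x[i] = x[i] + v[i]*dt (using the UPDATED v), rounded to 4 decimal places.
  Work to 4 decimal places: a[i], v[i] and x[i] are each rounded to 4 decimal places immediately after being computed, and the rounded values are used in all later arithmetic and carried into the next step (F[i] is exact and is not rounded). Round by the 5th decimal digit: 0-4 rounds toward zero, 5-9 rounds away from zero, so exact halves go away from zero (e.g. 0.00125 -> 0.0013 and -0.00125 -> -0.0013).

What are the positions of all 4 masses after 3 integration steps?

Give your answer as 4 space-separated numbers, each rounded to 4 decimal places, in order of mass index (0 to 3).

Answer: 4.6739 10.3262 15.3262 19.6739

Derivation:
Step 0: x=[4.0000 11.0000 16.0000 19.0000] v=[0.0000 0.0000 0.0000 0.0000]
Step 1: x=[4.1250 10.8750 15.8750 19.1250] v=[0.5000 -0.5000 -0.5000 0.5000]
Step 2: x=[4.3594 10.6406 15.6406 19.3594] v=[0.9375 -0.9375 -0.9375 0.9375]
Step 3: x=[4.6739 10.3262 15.3262 19.6739] v=[1.2578 -1.2578 -1.2578 1.2578]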